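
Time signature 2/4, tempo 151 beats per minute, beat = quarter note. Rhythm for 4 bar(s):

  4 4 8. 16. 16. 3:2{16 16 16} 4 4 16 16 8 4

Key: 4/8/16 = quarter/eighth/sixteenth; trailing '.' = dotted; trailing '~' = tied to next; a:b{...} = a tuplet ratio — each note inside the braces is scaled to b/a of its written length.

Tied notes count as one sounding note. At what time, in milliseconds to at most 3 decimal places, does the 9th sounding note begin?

1. 0.0ms @ 0 + 397.351ms (1)
2. 397.351ms @ 1 + 397.351ms (1)
3. 794.702ms @ 2 + 298.013ms (3/4)
4. 1092.715ms @ 11/4 + 149.007ms (3/8)
5. 1241.722ms @ 25/8 + 149.007ms (3/8)
6. 1390.728ms @ 7/2 + 66.225ms (1/6)
7. 1456.954ms @ 11/3 + 66.225ms (1/6)
8. 1523.179ms @ 23/6 + 66.225ms (1/6)
9. 1589.404ms @ 4 + 397.351ms (1)
10. 1986.755ms @ 5 + 397.351ms (1)
11. 2384.106ms @ 6 + 99.338ms (1/4)
12. 2483.444ms @ 25/4 + 99.338ms (1/4)
13. 2582.781ms @ 13/2 + 198.675ms (1/2)
14. 2781.457ms @ 7 + 397.351ms (1)

note 9 onset = 4b = 1589.404ms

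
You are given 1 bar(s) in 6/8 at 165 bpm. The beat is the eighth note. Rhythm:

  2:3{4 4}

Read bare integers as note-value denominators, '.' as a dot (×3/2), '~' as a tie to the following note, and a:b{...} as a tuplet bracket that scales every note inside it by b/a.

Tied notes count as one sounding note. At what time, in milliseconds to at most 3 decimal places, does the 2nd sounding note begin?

1. 0.0ms @ 0 + 1090.909ms (3)
2. 1090.909ms @ 3 + 1090.909ms (3)

note 2 onset = 3b = 1090.909ms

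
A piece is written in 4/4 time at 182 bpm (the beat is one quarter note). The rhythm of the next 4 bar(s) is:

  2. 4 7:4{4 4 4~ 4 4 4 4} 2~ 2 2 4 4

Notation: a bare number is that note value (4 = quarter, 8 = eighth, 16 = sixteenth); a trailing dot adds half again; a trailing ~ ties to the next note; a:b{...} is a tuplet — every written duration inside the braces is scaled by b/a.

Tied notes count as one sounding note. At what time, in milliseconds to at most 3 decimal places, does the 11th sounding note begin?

1. 0.0ms @ 0 + 989.011ms (3)
2. 989.011ms @ 3 + 329.67ms (1)
3. 1318.681ms @ 4 + 188.383ms (4/7)
4. 1507.064ms @ 32/7 + 188.383ms (4/7)
5. 1695.447ms @ 36/7 + 376.766ms (8/7)
6. 2072.214ms @ 44/7 + 188.383ms (4/7)
7. 2260.597ms @ 48/7 + 188.383ms (4/7)
8. 2448.98ms @ 52/7 + 188.383ms (4/7)
9. 2637.363ms @ 8 + 1318.681ms (4)
10. 3956.044ms @ 12 + 659.341ms (2)
11. 4615.385ms @ 14 + 329.67ms (1)
12. 4945.055ms @ 15 + 329.67ms (1)

note 11 onset = 14b = 4615.385ms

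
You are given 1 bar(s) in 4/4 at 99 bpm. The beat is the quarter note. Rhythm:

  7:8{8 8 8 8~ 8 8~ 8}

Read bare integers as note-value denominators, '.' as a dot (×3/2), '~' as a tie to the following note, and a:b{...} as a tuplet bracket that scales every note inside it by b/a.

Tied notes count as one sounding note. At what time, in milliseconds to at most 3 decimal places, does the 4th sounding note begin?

note 4 onset = 12/7b = 1038.961ms

1. 0.0ms @ 0 + 346.32ms (4/7)
2. 346.32ms @ 4/7 + 346.32ms (4/7)
3. 692.641ms @ 8/7 + 346.32ms (4/7)
4. 1038.961ms @ 12/7 + 692.641ms (8/7)
5. 1731.602ms @ 20/7 + 692.641ms (8/7)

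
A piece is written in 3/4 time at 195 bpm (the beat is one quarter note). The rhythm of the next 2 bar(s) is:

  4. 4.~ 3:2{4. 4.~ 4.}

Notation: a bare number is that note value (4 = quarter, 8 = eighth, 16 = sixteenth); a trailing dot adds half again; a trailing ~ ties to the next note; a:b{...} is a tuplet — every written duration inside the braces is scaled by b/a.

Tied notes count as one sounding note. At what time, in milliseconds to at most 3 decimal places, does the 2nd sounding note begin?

note 2 onset = 3/2b = 461.538ms

1. 0.0ms @ 0 + 461.538ms (3/2)
2. 461.538ms @ 3/2 + 769.231ms (5/2)
3. 1230.769ms @ 4 + 615.385ms (2)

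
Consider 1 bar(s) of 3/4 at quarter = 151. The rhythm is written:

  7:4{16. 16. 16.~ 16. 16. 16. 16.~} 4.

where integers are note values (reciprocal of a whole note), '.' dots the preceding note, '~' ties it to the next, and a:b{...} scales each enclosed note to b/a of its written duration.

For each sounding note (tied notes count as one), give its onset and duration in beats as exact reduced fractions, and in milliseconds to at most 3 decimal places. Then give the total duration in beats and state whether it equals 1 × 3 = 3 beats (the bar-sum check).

1) 0.0ms=0b +85.147ms=3/14b
2) 85.147ms=3/14b +85.147ms=3/14b
3) 170.293ms=3/7b +170.293ms=3/7b
4) 340.587ms=6/7b +85.147ms=3/14b
5) 425.733ms=15/14b +85.147ms=3/14b
6) 510.88ms=9/7b +681.173ms=12/7b
Σ=3b of 3 (151bpm 3/4) — PASS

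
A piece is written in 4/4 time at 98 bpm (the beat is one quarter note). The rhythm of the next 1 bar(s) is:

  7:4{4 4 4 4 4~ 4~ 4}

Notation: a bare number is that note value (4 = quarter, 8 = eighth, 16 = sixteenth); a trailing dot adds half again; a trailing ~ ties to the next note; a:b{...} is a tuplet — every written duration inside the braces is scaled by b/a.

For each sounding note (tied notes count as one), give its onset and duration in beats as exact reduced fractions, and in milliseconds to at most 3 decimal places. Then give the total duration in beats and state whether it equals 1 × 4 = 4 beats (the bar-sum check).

1) 0.0ms=0b +349.854ms=4/7b
2) 349.854ms=4/7b +349.854ms=4/7b
3) 699.708ms=8/7b +349.854ms=4/7b
4) 1049.563ms=12/7b +349.854ms=4/7b
5) 1399.417ms=16/7b +1049.563ms=12/7b
Σ=4b of 4 (98bpm 4/4) — PASS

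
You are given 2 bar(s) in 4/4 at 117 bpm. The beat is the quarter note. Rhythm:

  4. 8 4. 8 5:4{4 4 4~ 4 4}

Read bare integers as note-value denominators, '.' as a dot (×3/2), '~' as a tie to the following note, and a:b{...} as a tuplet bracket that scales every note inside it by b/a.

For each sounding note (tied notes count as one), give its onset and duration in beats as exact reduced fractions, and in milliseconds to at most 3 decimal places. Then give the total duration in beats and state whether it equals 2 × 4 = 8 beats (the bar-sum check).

1) 0.0ms=0b +769.231ms=3/2b
2) 769.231ms=3/2b +256.41ms=1/2b
3) 1025.641ms=2b +769.231ms=3/2b
4) 1794.872ms=7/2b +256.41ms=1/2b
5) 2051.282ms=4b +410.256ms=4/5b
6) 2461.538ms=24/5b +410.256ms=4/5b
7) 2871.795ms=28/5b +820.513ms=8/5b
8) 3692.308ms=36/5b +410.256ms=4/5b
Σ=8b of 8 (117bpm 4/4) — PASS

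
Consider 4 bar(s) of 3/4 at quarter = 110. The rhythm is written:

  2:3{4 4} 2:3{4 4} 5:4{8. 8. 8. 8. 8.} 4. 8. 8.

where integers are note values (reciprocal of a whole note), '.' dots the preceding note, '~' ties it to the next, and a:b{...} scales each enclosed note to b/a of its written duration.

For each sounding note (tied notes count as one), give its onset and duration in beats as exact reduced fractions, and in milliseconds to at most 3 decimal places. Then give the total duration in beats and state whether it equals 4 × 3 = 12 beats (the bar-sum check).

1) 0.0ms=0b +818.182ms=3/2b
2) 818.182ms=3/2b +818.182ms=3/2b
3) 1636.364ms=3b +818.182ms=3/2b
4) 2454.545ms=9/2b +818.182ms=3/2b
5) 3272.727ms=6b +327.273ms=3/5b
6) 3600.0ms=33/5b +327.273ms=3/5b
7) 3927.273ms=36/5b +327.273ms=3/5b
8) 4254.545ms=39/5b +327.273ms=3/5b
9) 4581.818ms=42/5b +327.273ms=3/5b
10) 4909.091ms=9b +818.182ms=3/2b
11) 5727.273ms=21/2b +409.091ms=3/4b
12) 6136.364ms=45/4b +409.091ms=3/4b
Σ=12b of 12 (110bpm 3/4) — PASS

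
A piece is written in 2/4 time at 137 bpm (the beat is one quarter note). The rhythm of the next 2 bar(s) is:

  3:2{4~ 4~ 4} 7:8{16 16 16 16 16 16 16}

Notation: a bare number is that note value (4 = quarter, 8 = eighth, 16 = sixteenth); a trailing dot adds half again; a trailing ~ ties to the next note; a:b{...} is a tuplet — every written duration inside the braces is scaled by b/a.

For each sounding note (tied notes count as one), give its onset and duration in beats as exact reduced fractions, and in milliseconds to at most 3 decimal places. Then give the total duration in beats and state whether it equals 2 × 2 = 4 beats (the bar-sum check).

1) 0.0ms=0b +875.912ms=2b
2) 875.912ms=2b +125.13ms=2/7b
3) 1001.043ms=16/7b +125.13ms=2/7b
4) 1126.173ms=18/7b +125.13ms=2/7b
5) 1251.303ms=20/7b +125.13ms=2/7b
6) 1376.434ms=22/7b +125.13ms=2/7b
7) 1501.564ms=24/7b +125.13ms=2/7b
8) 1626.694ms=26/7b +125.13ms=2/7b
Σ=4b of 4 (137bpm 2/4) — PASS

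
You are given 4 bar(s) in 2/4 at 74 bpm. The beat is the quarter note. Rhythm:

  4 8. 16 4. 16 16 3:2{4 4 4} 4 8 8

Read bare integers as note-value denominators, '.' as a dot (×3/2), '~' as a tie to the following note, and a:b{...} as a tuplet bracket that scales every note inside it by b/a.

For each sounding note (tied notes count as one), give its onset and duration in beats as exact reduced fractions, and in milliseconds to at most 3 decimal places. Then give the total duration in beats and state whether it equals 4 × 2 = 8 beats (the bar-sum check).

1) 0.0ms=0b +810.811ms=1b
2) 810.811ms=1b +608.108ms=3/4b
3) 1418.919ms=7/4b +202.703ms=1/4b
4) 1621.622ms=2b +1216.216ms=3/2b
5) 2837.838ms=7/2b +202.703ms=1/4b
6) 3040.541ms=15/4b +202.703ms=1/4b
7) 3243.243ms=4b +540.541ms=2/3b
8) 3783.784ms=14/3b +540.541ms=2/3b
9) 4324.324ms=16/3b +540.541ms=2/3b
10) 4864.865ms=6b +810.811ms=1b
11) 5675.676ms=7b +405.405ms=1/2b
12) 6081.081ms=15/2b +405.405ms=1/2b
Σ=8b of 8 (74bpm 2/4) — PASS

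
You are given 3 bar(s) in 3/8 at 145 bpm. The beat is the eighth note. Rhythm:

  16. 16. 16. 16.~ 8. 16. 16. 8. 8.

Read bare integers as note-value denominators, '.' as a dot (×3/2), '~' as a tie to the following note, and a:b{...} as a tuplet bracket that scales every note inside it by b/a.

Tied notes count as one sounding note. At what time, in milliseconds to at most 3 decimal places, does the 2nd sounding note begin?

note 2 onset = 3/4b = 310.345ms

1. 0.0ms @ 0 + 310.345ms (3/4)
2. 310.345ms @ 3/4 + 310.345ms (3/4)
3. 620.69ms @ 3/2 + 310.345ms (3/4)
4. 931.034ms @ 9/4 + 931.034ms (9/4)
5. 1862.069ms @ 9/2 + 310.345ms (3/4)
6. 2172.414ms @ 21/4 + 310.345ms (3/4)
7. 2482.759ms @ 6 + 620.69ms (3/2)
8. 3103.448ms @ 15/2 + 620.69ms (3/2)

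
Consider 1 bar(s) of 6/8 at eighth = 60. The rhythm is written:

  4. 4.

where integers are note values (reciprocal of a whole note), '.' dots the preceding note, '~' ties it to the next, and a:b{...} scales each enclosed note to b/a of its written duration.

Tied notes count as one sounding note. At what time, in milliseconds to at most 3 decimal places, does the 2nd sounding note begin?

note 2 onset = 3b = 3000.0ms

1. 0.0ms @ 0 + 3000.0ms (3)
2. 3000.0ms @ 3 + 3000.0ms (3)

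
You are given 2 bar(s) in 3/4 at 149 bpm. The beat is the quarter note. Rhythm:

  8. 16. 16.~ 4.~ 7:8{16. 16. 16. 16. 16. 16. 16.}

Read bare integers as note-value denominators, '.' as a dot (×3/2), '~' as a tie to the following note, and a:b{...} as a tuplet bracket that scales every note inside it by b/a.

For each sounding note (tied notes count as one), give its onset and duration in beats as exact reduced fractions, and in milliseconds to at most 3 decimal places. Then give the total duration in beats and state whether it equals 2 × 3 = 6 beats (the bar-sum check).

1) 0.0ms=0b +302.013ms=3/4b
2) 302.013ms=3/4b +151.007ms=3/8b
3) 453.02ms=9/8b +927.613ms=129/56b
4) 1380.633ms=24/7b +172.579ms=3/7b
5) 1553.212ms=27/7b +172.579ms=3/7b
6) 1725.791ms=30/7b +172.579ms=3/7b
7) 1898.37ms=33/7b +172.579ms=3/7b
8) 2070.949ms=36/7b +172.579ms=3/7b
9) 2243.528ms=39/7b +172.579ms=3/7b
Σ=6b of 6 (149bpm 3/4) — PASS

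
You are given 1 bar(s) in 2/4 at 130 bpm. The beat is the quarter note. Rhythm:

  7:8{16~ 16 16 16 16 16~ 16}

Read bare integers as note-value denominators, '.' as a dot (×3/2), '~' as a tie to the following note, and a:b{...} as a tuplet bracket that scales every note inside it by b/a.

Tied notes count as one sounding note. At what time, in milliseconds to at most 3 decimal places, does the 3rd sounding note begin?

1. 0.0ms @ 0 + 263.736ms (4/7)
2. 263.736ms @ 4/7 + 131.868ms (2/7)
3. 395.604ms @ 6/7 + 131.868ms (2/7)
4. 527.473ms @ 8/7 + 131.868ms (2/7)
5. 659.341ms @ 10/7 + 263.736ms (4/7)

note 3 onset = 6/7b = 395.604ms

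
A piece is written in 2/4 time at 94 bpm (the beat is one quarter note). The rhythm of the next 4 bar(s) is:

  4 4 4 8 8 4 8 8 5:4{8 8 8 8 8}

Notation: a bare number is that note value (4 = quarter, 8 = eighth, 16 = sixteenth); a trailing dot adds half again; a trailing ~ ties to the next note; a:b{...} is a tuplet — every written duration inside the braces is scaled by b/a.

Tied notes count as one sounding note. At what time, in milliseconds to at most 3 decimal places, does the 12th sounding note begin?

note 12 onset = 36/5b = 4595.745ms

1. 0.0ms @ 0 + 638.298ms (1)
2. 638.298ms @ 1 + 638.298ms (1)
3. 1276.596ms @ 2 + 638.298ms (1)
4. 1914.894ms @ 3 + 319.149ms (1/2)
5. 2234.043ms @ 7/2 + 319.149ms (1/2)
6. 2553.191ms @ 4 + 638.298ms (1)
7. 3191.489ms @ 5 + 319.149ms (1/2)
8. 3510.638ms @ 11/2 + 319.149ms (1/2)
9. 3829.787ms @ 6 + 255.319ms (2/5)
10. 4085.106ms @ 32/5 + 255.319ms (2/5)
11. 4340.426ms @ 34/5 + 255.319ms (2/5)
12. 4595.745ms @ 36/5 + 255.319ms (2/5)
13. 4851.064ms @ 38/5 + 255.319ms (2/5)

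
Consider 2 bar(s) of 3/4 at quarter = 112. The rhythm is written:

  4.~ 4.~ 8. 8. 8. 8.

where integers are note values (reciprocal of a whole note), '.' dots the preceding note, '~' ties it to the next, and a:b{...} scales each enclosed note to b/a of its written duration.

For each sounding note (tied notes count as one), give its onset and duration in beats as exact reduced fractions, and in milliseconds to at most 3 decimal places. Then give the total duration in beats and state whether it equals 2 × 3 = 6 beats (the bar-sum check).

1) 0.0ms=0b +2008.929ms=15/4b
2) 2008.929ms=15/4b +401.786ms=3/4b
3) 2410.714ms=9/2b +401.786ms=3/4b
4) 2812.5ms=21/4b +401.786ms=3/4b
Σ=6b of 6 (112bpm 3/4) — PASS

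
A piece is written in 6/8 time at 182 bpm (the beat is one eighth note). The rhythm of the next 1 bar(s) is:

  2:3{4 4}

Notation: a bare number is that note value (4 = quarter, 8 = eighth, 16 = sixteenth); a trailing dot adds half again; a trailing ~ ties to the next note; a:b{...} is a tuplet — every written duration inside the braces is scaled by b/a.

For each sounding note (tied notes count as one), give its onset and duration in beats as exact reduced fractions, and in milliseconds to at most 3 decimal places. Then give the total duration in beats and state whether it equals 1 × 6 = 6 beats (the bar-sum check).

1) 0.0ms=0b +989.011ms=3b
2) 989.011ms=3b +989.011ms=3b
Σ=6b of 6 (182bpm 6/8) — PASS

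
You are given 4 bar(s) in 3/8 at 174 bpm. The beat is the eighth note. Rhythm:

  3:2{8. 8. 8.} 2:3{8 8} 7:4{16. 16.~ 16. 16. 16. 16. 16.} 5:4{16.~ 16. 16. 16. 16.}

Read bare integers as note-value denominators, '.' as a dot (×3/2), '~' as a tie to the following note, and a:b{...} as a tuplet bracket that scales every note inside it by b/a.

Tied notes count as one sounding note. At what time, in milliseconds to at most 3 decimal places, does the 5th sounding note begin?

1. 0.0ms @ 0 + 344.828ms (1)
2. 344.828ms @ 1 + 344.828ms (1)
3. 689.655ms @ 2 + 344.828ms (1)
4. 1034.483ms @ 3 + 517.241ms (3/2)
5. 1551.724ms @ 9/2 + 517.241ms (3/2)
6. 2068.966ms @ 6 + 147.783ms (3/7)
7. 2216.749ms @ 45/7 + 295.567ms (6/7)
8. 2512.315ms @ 51/7 + 147.783ms (3/7)
9. 2660.099ms @ 54/7 + 147.783ms (3/7)
10. 2807.882ms @ 57/7 + 147.783ms (3/7)
11. 2955.665ms @ 60/7 + 147.783ms (3/7)
12. 3103.448ms @ 9 + 413.793ms (6/5)
13. 3517.241ms @ 51/5 + 206.897ms (3/5)
14. 3724.138ms @ 54/5 + 206.897ms (3/5)
15. 3931.034ms @ 57/5 + 206.897ms (3/5)

note 5 onset = 9/2b = 1551.724ms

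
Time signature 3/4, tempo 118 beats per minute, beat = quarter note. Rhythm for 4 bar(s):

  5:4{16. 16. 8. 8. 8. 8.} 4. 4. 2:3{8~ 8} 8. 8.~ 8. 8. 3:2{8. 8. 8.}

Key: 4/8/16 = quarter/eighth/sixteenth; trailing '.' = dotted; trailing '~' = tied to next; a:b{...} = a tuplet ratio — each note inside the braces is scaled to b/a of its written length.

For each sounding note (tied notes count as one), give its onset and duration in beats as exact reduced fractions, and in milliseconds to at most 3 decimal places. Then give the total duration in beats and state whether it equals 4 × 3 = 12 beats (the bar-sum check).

1) 0.0ms=0b +152.542ms=3/10b
2) 152.542ms=3/10b +152.542ms=3/10b
3) 305.085ms=3/5b +305.085ms=3/5b
4) 610.169ms=6/5b +305.085ms=3/5b
5) 915.254ms=9/5b +305.085ms=3/5b
6) 1220.339ms=12/5b +305.085ms=3/5b
7) 1525.424ms=3b +762.712ms=3/2b
8) 2288.136ms=9/2b +762.712ms=3/2b
9) 3050.847ms=6b +762.712ms=3/2b
10) 3813.559ms=15/2b +381.356ms=3/4b
11) 4194.915ms=33/4b +762.712ms=3/2b
12) 4957.627ms=39/4b +381.356ms=3/4b
13) 5338.983ms=21/2b +254.237ms=1/2b
14) 5593.22ms=11b +254.237ms=1/2b
15) 5847.458ms=23/2b +254.237ms=1/2b
Σ=12b of 12 (118bpm 3/4) — PASS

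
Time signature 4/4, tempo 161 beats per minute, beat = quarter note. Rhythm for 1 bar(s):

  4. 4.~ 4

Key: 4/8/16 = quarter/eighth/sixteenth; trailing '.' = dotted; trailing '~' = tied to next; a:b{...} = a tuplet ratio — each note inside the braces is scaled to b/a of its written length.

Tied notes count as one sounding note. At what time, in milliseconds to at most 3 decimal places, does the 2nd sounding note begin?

1. 0.0ms @ 0 + 559.006ms (3/2)
2. 559.006ms @ 3/2 + 931.677ms (5/2)

note 2 onset = 3/2b = 559.006ms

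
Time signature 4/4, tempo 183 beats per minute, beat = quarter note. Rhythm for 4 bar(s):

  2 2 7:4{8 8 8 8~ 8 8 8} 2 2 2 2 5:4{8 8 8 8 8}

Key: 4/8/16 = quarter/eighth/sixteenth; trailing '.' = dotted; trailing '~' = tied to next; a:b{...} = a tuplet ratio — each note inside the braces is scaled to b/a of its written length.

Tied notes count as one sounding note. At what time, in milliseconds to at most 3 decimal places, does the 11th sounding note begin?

1. 0.0ms @ 0 + 655.738ms (2)
2. 655.738ms @ 2 + 655.738ms (2)
3. 1311.475ms @ 4 + 93.677ms (2/7)
4. 1405.152ms @ 30/7 + 93.677ms (2/7)
5. 1498.829ms @ 32/7 + 93.677ms (2/7)
6. 1592.506ms @ 34/7 + 187.354ms (4/7)
7. 1779.859ms @ 38/7 + 93.677ms (2/7)
8. 1873.536ms @ 40/7 + 93.677ms (2/7)
9. 1967.213ms @ 6 + 655.738ms (2)
10. 2622.951ms @ 8 + 655.738ms (2)
11. 3278.689ms @ 10 + 655.738ms (2)
12. 3934.426ms @ 12 + 655.738ms (2)
13. 4590.164ms @ 14 + 131.148ms (2/5)
14. 4721.311ms @ 72/5 + 131.148ms (2/5)
15. 4852.459ms @ 74/5 + 131.148ms (2/5)
16. 4983.607ms @ 76/5 + 131.148ms (2/5)
17. 5114.754ms @ 78/5 + 131.148ms (2/5)

note 11 onset = 10b = 3278.689ms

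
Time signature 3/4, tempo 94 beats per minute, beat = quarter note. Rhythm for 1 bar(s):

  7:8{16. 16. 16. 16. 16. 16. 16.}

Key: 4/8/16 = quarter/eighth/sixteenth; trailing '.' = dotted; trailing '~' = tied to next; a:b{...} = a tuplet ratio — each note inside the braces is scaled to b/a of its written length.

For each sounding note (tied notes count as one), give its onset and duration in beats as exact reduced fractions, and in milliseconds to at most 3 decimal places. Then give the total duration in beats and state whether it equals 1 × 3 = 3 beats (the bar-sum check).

1) 0.0ms=0b +273.556ms=3/7b
2) 273.556ms=3/7b +273.556ms=3/7b
3) 547.112ms=6/7b +273.556ms=3/7b
4) 820.669ms=9/7b +273.556ms=3/7b
5) 1094.225ms=12/7b +273.556ms=3/7b
6) 1367.781ms=15/7b +273.556ms=3/7b
7) 1641.337ms=18/7b +273.556ms=3/7b
Σ=3b of 3 (94bpm 3/4) — PASS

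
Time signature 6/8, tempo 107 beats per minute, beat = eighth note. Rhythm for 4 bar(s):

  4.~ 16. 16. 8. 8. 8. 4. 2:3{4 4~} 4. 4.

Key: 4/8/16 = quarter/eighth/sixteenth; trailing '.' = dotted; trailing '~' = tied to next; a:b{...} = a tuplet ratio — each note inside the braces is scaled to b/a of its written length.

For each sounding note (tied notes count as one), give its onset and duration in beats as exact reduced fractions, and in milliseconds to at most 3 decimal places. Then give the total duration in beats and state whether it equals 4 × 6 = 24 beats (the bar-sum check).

1) 0.0ms=0b +2102.804ms=15/4b
2) 2102.804ms=15/4b +420.561ms=3/4b
3) 2523.364ms=9/2b +841.121ms=3/2b
4) 3364.486ms=6b +841.121ms=3/2b
5) 4205.607ms=15/2b +841.121ms=3/2b
6) 5046.729ms=9b +1682.243ms=3b
7) 6728.972ms=12b +1682.243ms=3b
8) 8411.215ms=15b +3364.486ms=6b
9) 11775.701ms=21b +1682.243ms=3b
Σ=24b of 24 (107bpm 6/8) — PASS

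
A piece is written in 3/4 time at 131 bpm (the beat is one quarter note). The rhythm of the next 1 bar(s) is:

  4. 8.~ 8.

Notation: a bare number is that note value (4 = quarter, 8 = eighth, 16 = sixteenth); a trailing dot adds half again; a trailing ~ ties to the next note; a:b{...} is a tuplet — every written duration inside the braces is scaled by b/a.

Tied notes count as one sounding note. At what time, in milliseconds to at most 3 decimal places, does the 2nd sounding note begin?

1. 0.0ms @ 0 + 687.023ms (3/2)
2. 687.023ms @ 3/2 + 687.023ms (3/2)

note 2 onset = 3/2b = 687.023ms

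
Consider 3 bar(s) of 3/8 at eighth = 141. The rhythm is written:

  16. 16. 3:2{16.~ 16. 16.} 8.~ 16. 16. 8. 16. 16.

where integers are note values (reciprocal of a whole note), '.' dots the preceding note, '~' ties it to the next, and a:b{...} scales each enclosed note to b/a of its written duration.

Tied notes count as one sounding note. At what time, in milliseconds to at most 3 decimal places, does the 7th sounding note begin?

1. 0.0ms @ 0 + 319.149ms (3/4)
2. 319.149ms @ 3/4 + 319.149ms (3/4)
3. 638.298ms @ 3/2 + 425.532ms (1)
4. 1063.83ms @ 5/2 + 212.766ms (1/2)
5. 1276.596ms @ 3 + 957.447ms (9/4)
6. 2234.043ms @ 21/4 + 319.149ms (3/4)
7. 2553.191ms @ 6 + 638.298ms (3/2)
8. 3191.489ms @ 15/2 + 319.149ms (3/4)
9. 3510.638ms @ 33/4 + 319.149ms (3/4)

note 7 onset = 6b = 2553.191ms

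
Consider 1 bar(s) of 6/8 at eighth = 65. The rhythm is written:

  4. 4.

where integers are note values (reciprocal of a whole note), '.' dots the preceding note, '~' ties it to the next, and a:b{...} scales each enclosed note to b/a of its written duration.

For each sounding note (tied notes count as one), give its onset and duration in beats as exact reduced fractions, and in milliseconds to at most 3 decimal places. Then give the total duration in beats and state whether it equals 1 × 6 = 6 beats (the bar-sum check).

1) 0.0ms=0b +2769.231ms=3b
2) 2769.231ms=3b +2769.231ms=3b
Σ=6b of 6 (65bpm 6/8) — PASS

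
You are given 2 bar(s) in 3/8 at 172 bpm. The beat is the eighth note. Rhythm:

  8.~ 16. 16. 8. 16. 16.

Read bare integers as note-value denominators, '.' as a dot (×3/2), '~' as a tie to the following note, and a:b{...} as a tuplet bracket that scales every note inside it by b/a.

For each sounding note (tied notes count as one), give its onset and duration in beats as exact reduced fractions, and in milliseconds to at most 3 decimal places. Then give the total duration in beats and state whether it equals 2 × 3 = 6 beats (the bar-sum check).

1) 0.0ms=0b +784.884ms=9/4b
2) 784.884ms=9/4b +261.628ms=3/4b
3) 1046.512ms=3b +523.256ms=3/2b
4) 1569.767ms=9/2b +261.628ms=3/4b
5) 1831.395ms=21/4b +261.628ms=3/4b
Σ=6b of 6 (172bpm 3/8) — PASS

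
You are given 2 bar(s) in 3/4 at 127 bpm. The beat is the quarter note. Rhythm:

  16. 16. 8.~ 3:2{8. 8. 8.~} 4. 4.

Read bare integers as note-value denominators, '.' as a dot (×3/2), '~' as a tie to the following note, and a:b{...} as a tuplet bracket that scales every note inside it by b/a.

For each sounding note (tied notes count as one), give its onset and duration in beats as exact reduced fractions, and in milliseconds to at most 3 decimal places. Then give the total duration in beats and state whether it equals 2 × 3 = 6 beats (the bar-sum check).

1) 0.0ms=0b +177.165ms=3/8b
2) 177.165ms=3/8b +177.165ms=3/8b
3) 354.331ms=3/4b +590.551ms=5/4b
4) 944.882ms=2b +236.22ms=1/2b
5) 1181.102ms=5/2b +944.882ms=2b
6) 2125.984ms=9/2b +708.661ms=3/2b
Σ=6b of 6 (127bpm 3/4) — PASS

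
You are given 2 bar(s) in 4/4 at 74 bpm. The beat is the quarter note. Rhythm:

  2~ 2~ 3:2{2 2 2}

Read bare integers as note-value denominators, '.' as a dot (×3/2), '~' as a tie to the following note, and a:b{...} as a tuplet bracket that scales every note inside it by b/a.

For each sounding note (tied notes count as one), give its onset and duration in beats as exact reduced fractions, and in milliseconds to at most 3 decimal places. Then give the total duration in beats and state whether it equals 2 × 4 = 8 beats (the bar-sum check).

1) 0.0ms=0b +4324.324ms=16/3b
2) 4324.324ms=16/3b +1081.081ms=4/3b
3) 5405.405ms=20/3b +1081.081ms=4/3b
Σ=8b of 8 (74bpm 4/4) — PASS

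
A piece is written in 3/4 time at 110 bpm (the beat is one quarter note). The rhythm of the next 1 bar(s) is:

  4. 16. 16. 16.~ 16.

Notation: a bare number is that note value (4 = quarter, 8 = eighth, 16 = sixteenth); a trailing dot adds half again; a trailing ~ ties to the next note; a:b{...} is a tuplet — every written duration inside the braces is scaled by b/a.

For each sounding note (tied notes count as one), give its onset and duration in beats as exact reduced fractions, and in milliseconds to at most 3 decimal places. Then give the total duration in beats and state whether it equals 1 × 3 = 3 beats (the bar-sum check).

1) 0.0ms=0b +818.182ms=3/2b
2) 818.182ms=3/2b +204.545ms=3/8b
3) 1022.727ms=15/8b +204.545ms=3/8b
4) 1227.273ms=9/4b +409.091ms=3/4b
Σ=3b of 3 (110bpm 3/4) — PASS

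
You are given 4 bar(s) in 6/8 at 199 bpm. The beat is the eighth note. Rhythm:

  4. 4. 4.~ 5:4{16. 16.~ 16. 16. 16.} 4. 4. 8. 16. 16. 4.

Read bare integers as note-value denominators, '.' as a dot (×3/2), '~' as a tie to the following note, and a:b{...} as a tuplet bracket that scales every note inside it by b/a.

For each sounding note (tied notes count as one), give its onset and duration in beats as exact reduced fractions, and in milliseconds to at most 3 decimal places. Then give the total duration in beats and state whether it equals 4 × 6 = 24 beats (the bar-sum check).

1) 0.0ms=0b +904.523ms=3b
2) 904.523ms=3b +904.523ms=3b
3) 1809.045ms=6b +1085.427ms=18/5b
4) 2894.472ms=48/5b +361.809ms=6/5b
5) 3256.281ms=54/5b +180.905ms=3/5b
6) 3437.186ms=57/5b +180.905ms=3/5b
7) 3618.09ms=12b +904.523ms=3b
8) 4522.613ms=15b +904.523ms=3b
9) 5427.136ms=18b +452.261ms=3/2b
10) 5879.397ms=39/2b +226.131ms=3/4b
11) 6105.528ms=81/4b +226.131ms=3/4b
12) 6331.658ms=21b +904.523ms=3b
Σ=24b of 24 (199bpm 6/8) — PASS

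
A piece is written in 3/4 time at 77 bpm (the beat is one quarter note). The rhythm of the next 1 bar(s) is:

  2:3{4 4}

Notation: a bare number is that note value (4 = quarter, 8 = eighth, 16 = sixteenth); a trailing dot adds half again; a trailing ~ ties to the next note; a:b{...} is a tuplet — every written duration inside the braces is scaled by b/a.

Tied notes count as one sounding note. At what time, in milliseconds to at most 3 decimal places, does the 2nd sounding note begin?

note 2 onset = 3/2b = 1168.831ms

1. 0.0ms @ 0 + 1168.831ms (3/2)
2. 1168.831ms @ 3/2 + 1168.831ms (3/2)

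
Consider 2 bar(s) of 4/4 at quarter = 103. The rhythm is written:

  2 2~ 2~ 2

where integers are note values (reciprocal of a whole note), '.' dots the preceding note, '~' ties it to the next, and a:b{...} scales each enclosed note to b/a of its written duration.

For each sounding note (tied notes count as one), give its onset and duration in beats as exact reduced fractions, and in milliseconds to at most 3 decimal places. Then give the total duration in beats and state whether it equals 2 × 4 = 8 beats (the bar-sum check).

1) 0.0ms=0b +1165.049ms=2b
2) 1165.049ms=2b +3495.146ms=6b
Σ=8b of 8 (103bpm 4/4) — PASS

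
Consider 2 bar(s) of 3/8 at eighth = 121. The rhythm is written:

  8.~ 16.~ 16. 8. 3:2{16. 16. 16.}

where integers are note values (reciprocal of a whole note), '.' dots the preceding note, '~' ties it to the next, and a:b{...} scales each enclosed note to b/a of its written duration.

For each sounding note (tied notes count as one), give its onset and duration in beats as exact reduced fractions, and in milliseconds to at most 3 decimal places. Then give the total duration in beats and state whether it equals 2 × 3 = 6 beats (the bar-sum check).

1) 0.0ms=0b +1487.603ms=3b
2) 1487.603ms=3b +743.802ms=3/2b
3) 2231.405ms=9/2b +247.934ms=1/2b
4) 2479.339ms=5b +247.934ms=1/2b
5) 2727.273ms=11/2b +247.934ms=1/2b
Σ=6b of 6 (121bpm 3/8) — PASS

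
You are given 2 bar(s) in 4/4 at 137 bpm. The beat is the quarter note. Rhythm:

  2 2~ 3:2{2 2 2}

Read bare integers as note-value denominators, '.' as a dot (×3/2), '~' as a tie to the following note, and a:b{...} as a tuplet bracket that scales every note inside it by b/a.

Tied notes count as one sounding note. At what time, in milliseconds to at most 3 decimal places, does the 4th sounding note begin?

1. 0.0ms @ 0 + 875.912ms (2)
2. 875.912ms @ 2 + 1459.854ms (10/3)
3. 2335.766ms @ 16/3 + 583.942ms (4/3)
4. 2919.708ms @ 20/3 + 583.942ms (4/3)

note 4 onset = 20/3b = 2919.708ms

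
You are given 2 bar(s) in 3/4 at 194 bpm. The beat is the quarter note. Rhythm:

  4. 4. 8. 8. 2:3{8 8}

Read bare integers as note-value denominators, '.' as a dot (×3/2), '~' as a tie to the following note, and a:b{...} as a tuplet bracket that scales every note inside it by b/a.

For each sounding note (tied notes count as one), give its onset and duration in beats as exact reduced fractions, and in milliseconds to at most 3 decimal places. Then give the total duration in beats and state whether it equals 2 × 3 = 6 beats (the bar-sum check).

1) 0.0ms=0b +463.918ms=3/2b
2) 463.918ms=3/2b +463.918ms=3/2b
3) 927.835ms=3b +231.959ms=3/4b
4) 1159.794ms=15/4b +231.959ms=3/4b
5) 1391.753ms=9/2b +231.959ms=3/4b
6) 1623.711ms=21/4b +231.959ms=3/4b
Σ=6b of 6 (194bpm 3/4) — PASS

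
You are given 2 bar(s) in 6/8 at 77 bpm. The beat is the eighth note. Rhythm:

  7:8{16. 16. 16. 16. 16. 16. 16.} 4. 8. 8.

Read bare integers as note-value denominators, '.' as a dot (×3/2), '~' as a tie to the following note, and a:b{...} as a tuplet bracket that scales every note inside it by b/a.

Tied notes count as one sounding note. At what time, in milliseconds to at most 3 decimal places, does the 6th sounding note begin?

1. 0.0ms @ 0 + 667.904ms (6/7)
2. 667.904ms @ 6/7 + 667.904ms (6/7)
3. 1335.807ms @ 12/7 + 667.904ms (6/7)
4. 2003.711ms @ 18/7 + 667.904ms (6/7)
5. 2671.614ms @ 24/7 + 667.904ms (6/7)
6. 3339.518ms @ 30/7 + 667.904ms (6/7)
7. 4007.421ms @ 36/7 + 667.904ms (6/7)
8. 4675.325ms @ 6 + 2337.662ms (3)
9. 7012.987ms @ 9 + 1168.831ms (3/2)
10. 8181.818ms @ 21/2 + 1168.831ms (3/2)

note 6 onset = 30/7b = 3339.518ms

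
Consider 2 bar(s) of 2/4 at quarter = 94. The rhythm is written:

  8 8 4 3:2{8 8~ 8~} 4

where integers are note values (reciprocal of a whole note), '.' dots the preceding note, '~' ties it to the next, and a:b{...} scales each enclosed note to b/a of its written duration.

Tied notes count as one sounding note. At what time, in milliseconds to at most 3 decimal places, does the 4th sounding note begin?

1. 0.0ms @ 0 + 319.149ms (1/2)
2. 319.149ms @ 1/2 + 319.149ms (1/2)
3. 638.298ms @ 1 + 638.298ms (1)
4. 1276.596ms @ 2 + 212.766ms (1/3)
5. 1489.362ms @ 7/3 + 1063.83ms (5/3)

note 4 onset = 2b = 1276.596ms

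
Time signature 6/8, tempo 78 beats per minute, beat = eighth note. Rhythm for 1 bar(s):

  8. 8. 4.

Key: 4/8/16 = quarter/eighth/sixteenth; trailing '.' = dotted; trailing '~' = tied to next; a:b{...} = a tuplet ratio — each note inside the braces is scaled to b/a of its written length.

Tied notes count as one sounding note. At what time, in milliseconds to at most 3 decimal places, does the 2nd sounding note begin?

1. 0.0ms @ 0 + 1153.846ms (3/2)
2. 1153.846ms @ 3/2 + 1153.846ms (3/2)
3. 2307.692ms @ 3 + 2307.692ms (3)

note 2 onset = 3/2b = 1153.846ms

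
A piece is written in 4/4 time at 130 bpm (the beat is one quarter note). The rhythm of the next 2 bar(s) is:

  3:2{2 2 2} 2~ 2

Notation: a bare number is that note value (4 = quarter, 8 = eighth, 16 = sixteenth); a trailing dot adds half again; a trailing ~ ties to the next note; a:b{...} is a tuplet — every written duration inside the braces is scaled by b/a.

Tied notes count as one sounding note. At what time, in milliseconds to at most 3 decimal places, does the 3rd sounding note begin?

1. 0.0ms @ 0 + 615.385ms (4/3)
2. 615.385ms @ 4/3 + 615.385ms (4/3)
3. 1230.769ms @ 8/3 + 615.385ms (4/3)
4. 1846.154ms @ 4 + 1846.154ms (4)

note 3 onset = 8/3b = 1230.769ms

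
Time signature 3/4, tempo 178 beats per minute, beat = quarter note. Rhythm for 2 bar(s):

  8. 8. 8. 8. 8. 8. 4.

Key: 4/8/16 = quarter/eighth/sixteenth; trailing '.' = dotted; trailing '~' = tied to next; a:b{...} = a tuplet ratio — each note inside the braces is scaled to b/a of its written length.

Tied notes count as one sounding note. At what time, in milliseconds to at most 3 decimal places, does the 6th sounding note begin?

1. 0.0ms @ 0 + 252.809ms (3/4)
2. 252.809ms @ 3/4 + 252.809ms (3/4)
3. 505.618ms @ 3/2 + 252.809ms (3/4)
4. 758.427ms @ 9/4 + 252.809ms (3/4)
5. 1011.236ms @ 3 + 252.809ms (3/4)
6. 1264.045ms @ 15/4 + 252.809ms (3/4)
7. 1516.854ms @ 9/2 + 505.618ms (3/2)

note 6 onset = 15/4b = 1264.045ms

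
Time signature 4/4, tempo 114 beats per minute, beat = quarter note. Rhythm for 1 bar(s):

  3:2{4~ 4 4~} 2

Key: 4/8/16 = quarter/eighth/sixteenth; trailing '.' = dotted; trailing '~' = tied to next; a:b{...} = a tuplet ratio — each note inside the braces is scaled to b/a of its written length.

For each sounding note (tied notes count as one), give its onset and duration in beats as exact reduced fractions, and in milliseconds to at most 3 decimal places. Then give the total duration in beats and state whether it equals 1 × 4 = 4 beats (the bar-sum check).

1) 0.0ms=0b +701.754ms=4/3b
2) 701.754ms=4/3b +1403.509ms=8/3b
Σ=4b of 4 (114bpm 4/4) — PASS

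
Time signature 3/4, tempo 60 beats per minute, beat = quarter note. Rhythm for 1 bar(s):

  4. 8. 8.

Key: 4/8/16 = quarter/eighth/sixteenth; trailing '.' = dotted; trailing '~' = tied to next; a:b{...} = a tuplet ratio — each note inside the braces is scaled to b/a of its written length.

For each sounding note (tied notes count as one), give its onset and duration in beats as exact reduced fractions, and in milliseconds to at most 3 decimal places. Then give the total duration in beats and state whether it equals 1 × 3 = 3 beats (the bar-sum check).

1) 0.0ms=0b +1500.0ms=3/2b
2) 1500.0ms=3/2b +750.0ms=3/4b
3) 2250.0ms=9/4b +750.0ms=3/4b
Σ=3b of 3 (60bpm 3/4) — PASS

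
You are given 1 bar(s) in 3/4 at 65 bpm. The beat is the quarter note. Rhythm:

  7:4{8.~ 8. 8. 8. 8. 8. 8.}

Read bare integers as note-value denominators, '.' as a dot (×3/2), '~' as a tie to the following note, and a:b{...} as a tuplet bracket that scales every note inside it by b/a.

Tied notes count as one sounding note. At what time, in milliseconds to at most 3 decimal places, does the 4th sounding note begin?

1. 0.0ms @ 0 + 791.209ms (6/7)
2. 791.209ms @ 6/7 + 395.604ms (3/7)
3. 1186.813ms @ 9/7 + 395.604ms (3/7)
4. 1582.418ms @ 12/7 + 395.604ms (3/7)
5. 1978.022ms @ 15/7 + 395.604ms (3/7)
6. 2373.626ms @ 18/7 + 395.604ms (3/7)

note 4 onset = 12/7b = 1582.418ms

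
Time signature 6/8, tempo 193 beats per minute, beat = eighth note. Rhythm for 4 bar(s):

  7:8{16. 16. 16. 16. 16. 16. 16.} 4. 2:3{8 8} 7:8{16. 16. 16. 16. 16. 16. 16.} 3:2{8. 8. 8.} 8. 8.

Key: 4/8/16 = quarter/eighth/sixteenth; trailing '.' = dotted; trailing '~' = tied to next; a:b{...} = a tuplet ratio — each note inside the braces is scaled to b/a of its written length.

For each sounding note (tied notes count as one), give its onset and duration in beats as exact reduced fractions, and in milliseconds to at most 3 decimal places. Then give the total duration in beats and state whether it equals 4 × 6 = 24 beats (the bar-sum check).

1) 0.0ms=0b +266.469ms=6/7b
2) 266.469ms=6/7b +266.469ms=6/7b
3) 532.939ms=12/7b +266.469ms=6/7b
4) 799.408ms=18/7b +266.469ms=6/7b
5) 1065.877ms=24/7b +266.469ms=6/7b
6) 1332.346ms=30/7b +266.469ms=6/7b
7) 1598.816ms=36/7b +266.469ms=6/7b
8) 1865.285ms=6b +932.642ms=3b
9) 2797.927ms=9b +466.321ms=3/2b
10) 3264.249ms=21/2b +466.321ms=3/2b
11) 3730.57ms=12b +266.469ms=6/7b
12) 3997.039ms=90/7b +266.469ms=6/7b
13) 4263.509ms=96/7b +266.469ms=6/7b
14) 4529.978ms=102/7b +266.469ms=6/7b
15) 4796.447ms=108/7b +266.469ms=6/7b
16) 5062.916ms=114/7b +266.469ms=6/7b
17) 5329.386ms=120/7b +266.469ms=6/7b
18) 5595.855ms=18b +310.881ms=1b
19) 5906.736ms=19b +310.881ms=1b
20) 6217.617ms=20b +310.881ms=1b
21) 6528.497ms=21b +466.321ms=3/2b
22) 6994.819ms=45/2b +466.321ms=3/2b
Σ=24b of 24 (193bpm 6/8) — PASS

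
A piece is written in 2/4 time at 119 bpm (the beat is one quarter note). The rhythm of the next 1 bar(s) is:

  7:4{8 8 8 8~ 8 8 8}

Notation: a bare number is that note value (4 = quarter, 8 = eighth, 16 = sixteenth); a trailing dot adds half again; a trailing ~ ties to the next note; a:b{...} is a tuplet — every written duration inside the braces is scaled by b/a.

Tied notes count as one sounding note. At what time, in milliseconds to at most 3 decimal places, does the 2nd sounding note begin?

1. 0.0ms @ 0 + 144.058ms (2/7)
2. 144.058ms @ 2/7 + 144.058ms (2/7)
3. 288.115ms @ 4/7 + 144.058ms (2/7)
4. 432.173ms @ 6/7 + 288.115ms (4/7)
5. 720.288ms @ 10/7 + 144.058ms (2/7)
6. 864.346ms @ 12/7 + 144.058ms (2/7)

note 2 onset = 2/7b = 144.058ms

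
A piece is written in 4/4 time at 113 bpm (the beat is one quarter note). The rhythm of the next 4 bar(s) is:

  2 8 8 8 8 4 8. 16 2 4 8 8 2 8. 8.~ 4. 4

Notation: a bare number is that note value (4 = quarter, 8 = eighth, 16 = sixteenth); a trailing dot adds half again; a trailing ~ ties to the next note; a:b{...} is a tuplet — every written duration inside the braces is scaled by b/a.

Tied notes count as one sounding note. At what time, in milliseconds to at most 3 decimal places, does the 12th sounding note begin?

1. 0.0ms @ 0 + 1061.947ms (2)
2. 1061.947ms @ 2 + 265.487ms (1/2)
3. 1327.434ms @ 5/2 + 265.487ms (1/2)
4. 1592.92ms @ 3 + 265.487ms (1/2)
5. 1858.407ms @ 7/2 + 265.487ms (1/2)
6. 2123.894ms @ 4 + 530.973ms (1)
7. 2654.867ms @ 5 + 398.23ms (3/4)
8. 3053.097ms @ 23/4 + 132.743ms (1/4)
9. 3185.841ms @ 6 + 1061.947ms (2)
10. 4247.788ms @ 8 + 530.973ms (1)
11. 4778.761ms @ 9 + 265.487ms (1/2)
12. 5044.248ms @ 19/2 + 265.487ms (1/2)
13. 5309.735ms @ 10 + 1061.947ms (2)
14. 6371.681ms @ 12 + 398.23ms (3/4)
15. 6769.912ms @ 51/4 + 1194.69ms (9/4)
16. 7964.602ms @ 15 + 530.973ms (1)

note 12 onset = 19/2b = 5044.248ms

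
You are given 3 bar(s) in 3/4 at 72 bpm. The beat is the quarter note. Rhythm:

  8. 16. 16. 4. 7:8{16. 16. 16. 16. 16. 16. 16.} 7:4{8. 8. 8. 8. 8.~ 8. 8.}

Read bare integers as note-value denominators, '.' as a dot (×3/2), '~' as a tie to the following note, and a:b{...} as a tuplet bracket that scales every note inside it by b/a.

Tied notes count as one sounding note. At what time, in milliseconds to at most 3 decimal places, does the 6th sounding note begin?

1. 0.0ms @ 0 + 625.0ms (3/4)
2. 625.0ms @ 3/4 + 312.5ms (3/8)
3. 937.5ms @ 9/8 + 312.5ms (3/8)
4. 1250.0ms @ 3/2 + 1250.0ms (3/2)
5. 2500.0ms @ 3 + 357.143ms (3/7)
6. 2857.143ms @ 24/7 + 357.143ms (3/7)
7. 3214.286ms @ 27/7 + 357.143ms (3/7)
8. 3571.429ms @ 30/7 + 357.143ms (3/7)
9. 3928.571ms @ 33/7 + 357.143ms (3/7)
10. 4285.714ms @ 36/7 + 357.143ms (3/7)
11. 4642.857ms @ 39/7 + 357.143ms (3/7)
12. 5000.0ms @ 6 + 357.143ms (3/7)
13. 5357.143ms @ 45/7 + 357.143ms (3/7)
14. 5714.286ms @ 48/7 + 357.143ms (3/7)
15. 6071.429ms @ 51/7 + 357.143ms (3/7)
16. 6428.571ms @ 54/7 + 714.286ms (6/7)
17. 7142.857ms @ 60/7 + 357.143ms (3/7)

note 6 onset = 24/7b = 2857.143ms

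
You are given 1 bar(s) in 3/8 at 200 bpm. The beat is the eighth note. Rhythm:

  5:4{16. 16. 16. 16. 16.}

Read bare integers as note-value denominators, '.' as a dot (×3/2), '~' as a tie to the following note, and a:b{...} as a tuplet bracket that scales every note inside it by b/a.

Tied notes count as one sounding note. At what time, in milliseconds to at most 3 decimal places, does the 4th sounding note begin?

1. 0.0ms @ 0 + 180.0ms (3/5)
2. 180.0ms @ 3/5 + 180.0ms (3/5)
3. 360.0ms @ 6/5 + 180.0ms (3/5)
4. 540.0ms @ 9/5 + 180.0ms (3/5)
5. 720.0ms @ 12/5 + 180.0ms (3/5)

note 4 onset = 9/5b = 540.0ms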